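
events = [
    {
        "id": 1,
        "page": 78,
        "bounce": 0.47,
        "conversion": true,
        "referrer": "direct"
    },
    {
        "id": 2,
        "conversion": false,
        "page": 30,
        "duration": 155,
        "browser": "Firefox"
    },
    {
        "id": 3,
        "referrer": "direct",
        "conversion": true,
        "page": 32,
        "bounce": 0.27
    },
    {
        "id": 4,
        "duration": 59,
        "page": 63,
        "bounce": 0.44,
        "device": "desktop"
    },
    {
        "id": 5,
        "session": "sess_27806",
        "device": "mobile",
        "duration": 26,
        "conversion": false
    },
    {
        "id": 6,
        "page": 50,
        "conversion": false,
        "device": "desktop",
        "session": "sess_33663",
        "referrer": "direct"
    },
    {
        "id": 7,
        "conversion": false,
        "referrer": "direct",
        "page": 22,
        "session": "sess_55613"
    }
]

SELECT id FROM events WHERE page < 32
[2, 7]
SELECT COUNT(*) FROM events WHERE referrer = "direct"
4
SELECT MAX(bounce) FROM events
0.47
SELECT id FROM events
[1, 2, 3, 4, 5, 6, 7]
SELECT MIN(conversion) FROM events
False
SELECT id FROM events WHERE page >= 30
[1, 2, 3, 4, 6]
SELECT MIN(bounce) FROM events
0.27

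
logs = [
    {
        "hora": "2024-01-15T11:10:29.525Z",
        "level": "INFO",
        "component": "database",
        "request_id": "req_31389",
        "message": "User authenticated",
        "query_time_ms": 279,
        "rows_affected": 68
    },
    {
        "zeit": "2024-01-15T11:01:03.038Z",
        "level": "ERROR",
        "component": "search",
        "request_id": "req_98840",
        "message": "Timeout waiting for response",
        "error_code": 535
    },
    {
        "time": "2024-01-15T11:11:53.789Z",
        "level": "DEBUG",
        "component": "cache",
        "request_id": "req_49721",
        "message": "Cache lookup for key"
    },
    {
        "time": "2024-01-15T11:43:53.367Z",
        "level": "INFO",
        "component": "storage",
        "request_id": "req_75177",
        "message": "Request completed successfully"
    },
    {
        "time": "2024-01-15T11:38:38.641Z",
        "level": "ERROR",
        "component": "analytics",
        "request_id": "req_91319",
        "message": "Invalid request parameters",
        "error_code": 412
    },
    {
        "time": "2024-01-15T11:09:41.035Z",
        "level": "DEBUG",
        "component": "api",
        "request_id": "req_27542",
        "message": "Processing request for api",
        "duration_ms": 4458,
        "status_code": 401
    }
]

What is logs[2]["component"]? "cache"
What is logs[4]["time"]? "2024-01-15T11:38:38.641Z"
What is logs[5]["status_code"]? 401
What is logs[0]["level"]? "INFO"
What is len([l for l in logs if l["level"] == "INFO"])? 2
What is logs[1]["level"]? "ERROR"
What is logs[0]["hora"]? "2024-01-15T11:10:29.525Z"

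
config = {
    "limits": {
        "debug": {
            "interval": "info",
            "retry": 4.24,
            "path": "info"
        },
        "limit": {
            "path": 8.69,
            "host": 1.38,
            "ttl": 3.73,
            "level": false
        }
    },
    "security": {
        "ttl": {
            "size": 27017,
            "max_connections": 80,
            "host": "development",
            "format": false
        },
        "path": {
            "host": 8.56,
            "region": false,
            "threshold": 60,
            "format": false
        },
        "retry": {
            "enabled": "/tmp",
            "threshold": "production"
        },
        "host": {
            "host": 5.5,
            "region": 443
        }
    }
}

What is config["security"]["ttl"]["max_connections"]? 80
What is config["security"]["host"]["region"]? 443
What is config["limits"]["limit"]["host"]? 1.38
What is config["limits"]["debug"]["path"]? "info"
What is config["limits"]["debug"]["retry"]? 4.24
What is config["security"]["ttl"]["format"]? False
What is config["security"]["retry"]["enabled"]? "/tmp"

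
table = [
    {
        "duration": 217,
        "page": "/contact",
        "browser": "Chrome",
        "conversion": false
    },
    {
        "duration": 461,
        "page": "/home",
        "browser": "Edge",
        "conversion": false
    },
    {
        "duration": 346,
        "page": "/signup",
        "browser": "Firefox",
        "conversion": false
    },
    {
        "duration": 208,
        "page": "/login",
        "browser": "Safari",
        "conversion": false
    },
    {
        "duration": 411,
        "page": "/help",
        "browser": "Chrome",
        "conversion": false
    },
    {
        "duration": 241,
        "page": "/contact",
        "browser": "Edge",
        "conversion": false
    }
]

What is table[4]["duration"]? 411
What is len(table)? 6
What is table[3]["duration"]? 208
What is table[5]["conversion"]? False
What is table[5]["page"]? "/contact"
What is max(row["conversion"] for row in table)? False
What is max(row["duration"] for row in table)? 461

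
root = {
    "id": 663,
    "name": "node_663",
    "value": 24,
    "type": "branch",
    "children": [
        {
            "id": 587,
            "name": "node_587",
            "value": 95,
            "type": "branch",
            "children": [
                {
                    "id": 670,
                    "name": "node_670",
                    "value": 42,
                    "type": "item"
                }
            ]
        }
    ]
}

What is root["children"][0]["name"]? "node_587"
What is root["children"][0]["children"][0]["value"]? 42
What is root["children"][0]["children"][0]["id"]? 670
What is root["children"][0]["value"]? 95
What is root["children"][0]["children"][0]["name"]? "node_670"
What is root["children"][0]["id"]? 587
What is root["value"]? 24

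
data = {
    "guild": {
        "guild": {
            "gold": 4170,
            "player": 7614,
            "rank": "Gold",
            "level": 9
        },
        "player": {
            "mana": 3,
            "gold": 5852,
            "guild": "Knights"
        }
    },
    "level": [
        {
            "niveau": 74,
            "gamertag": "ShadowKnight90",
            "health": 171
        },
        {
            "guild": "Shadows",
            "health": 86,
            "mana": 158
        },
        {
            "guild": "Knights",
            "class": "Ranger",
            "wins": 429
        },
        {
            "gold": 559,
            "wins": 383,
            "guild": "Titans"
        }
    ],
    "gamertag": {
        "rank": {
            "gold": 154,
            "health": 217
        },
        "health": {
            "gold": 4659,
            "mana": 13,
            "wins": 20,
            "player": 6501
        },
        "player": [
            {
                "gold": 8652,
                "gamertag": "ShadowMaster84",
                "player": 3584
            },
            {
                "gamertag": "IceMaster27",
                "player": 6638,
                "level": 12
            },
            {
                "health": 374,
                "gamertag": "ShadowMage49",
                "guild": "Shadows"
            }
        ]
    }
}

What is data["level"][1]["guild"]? "Shadows"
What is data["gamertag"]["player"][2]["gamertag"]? "ShadowMage49"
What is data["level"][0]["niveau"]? 74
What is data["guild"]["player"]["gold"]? 5852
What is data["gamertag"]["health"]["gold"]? 4659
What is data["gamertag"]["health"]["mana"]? 13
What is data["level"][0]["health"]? 171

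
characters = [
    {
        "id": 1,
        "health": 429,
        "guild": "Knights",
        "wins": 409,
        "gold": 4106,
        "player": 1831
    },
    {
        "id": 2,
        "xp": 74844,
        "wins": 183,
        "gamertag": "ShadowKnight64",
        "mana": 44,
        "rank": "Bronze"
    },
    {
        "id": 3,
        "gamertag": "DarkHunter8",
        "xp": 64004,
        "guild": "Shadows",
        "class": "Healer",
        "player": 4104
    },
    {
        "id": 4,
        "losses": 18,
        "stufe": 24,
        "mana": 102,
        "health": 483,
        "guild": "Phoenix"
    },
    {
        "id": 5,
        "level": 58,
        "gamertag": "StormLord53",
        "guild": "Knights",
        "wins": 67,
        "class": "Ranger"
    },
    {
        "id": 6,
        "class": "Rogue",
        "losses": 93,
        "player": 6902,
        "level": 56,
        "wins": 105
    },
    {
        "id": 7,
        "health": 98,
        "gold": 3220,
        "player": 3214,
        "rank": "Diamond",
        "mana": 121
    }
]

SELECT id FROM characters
[1, 2, 3, 4, 5, 6, 7]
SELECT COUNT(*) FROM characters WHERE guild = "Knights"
2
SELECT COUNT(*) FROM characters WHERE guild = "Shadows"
1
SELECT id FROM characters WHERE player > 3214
[3, 6]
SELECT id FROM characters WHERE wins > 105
[1, 2]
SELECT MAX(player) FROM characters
6902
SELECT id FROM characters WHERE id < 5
[1, 2, 3, 4]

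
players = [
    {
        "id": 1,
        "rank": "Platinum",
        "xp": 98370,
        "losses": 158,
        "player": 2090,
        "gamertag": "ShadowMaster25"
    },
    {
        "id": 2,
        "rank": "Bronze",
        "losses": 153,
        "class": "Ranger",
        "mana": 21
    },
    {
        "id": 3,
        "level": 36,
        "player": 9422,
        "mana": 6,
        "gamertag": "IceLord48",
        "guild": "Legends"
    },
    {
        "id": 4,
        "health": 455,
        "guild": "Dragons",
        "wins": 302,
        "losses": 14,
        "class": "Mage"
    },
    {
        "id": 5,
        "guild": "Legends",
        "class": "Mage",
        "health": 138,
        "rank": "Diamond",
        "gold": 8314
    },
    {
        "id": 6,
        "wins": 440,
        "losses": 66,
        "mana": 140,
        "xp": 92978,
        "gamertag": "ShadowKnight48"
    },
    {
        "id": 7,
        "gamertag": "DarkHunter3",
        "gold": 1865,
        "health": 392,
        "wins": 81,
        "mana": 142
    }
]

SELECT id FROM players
[1, 2, 3, 4, 5, 6, 7]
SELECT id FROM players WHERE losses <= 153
[2, 4, 6]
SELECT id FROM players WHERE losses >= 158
[1]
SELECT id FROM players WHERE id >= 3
[3, 4, 5, 6, 7]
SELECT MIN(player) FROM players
2090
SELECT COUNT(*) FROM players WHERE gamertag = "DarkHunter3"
1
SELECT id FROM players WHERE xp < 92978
[]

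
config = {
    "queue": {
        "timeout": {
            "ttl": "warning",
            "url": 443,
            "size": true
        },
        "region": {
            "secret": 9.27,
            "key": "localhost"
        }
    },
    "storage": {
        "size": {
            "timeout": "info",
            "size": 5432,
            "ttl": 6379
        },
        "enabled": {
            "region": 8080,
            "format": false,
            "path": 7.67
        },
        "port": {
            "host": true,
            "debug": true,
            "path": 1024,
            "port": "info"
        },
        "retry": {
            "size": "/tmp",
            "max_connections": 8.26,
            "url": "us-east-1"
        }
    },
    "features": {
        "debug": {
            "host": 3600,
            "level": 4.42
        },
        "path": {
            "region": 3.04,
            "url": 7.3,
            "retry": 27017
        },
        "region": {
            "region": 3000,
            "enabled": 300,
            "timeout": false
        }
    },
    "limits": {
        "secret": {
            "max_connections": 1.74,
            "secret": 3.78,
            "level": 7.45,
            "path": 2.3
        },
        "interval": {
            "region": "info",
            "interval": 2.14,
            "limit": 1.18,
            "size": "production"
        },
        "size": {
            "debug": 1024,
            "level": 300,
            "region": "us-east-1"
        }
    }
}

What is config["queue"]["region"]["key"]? "localhost"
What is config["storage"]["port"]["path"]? 1024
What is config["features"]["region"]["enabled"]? 300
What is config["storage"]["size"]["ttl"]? 6379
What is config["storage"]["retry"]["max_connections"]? 8.26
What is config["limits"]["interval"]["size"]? "production"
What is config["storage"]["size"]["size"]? 5432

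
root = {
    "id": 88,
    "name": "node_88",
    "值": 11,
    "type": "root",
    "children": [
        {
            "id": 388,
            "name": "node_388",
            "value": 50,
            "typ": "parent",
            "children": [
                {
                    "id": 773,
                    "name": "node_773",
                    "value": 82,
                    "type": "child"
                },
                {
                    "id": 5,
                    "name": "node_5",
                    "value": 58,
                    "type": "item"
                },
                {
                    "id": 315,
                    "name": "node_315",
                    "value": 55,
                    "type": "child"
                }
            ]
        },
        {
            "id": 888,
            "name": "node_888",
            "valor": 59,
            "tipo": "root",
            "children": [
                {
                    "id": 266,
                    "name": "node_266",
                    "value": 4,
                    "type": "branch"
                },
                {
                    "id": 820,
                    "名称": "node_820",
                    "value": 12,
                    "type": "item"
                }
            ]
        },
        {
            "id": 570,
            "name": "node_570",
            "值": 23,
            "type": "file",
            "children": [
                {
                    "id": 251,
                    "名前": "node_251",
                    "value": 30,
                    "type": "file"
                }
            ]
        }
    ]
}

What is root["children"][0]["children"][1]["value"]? 58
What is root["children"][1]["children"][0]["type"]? "branch"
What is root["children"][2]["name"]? "node_570"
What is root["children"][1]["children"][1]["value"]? 12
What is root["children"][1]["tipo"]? "root"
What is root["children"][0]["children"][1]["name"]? "node_5"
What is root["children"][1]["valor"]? 59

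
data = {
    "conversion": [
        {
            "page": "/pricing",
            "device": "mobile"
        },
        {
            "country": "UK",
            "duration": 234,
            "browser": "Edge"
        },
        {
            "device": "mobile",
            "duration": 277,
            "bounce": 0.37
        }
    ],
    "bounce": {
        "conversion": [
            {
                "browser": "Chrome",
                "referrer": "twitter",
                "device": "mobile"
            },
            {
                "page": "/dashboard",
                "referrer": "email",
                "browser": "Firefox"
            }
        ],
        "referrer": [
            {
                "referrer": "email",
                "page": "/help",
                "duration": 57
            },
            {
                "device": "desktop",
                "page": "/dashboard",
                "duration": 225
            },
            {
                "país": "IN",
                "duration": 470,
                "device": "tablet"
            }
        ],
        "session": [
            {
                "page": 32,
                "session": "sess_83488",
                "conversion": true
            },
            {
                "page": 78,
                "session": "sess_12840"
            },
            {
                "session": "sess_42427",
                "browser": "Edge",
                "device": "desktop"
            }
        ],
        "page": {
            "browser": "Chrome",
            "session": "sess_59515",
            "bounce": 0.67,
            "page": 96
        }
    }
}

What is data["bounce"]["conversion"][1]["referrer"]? "email"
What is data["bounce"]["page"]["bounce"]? 0.67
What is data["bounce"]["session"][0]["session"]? "sess_83488"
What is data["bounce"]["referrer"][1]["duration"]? 225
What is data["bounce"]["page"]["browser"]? "Chrome"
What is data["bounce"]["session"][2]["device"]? "desktop"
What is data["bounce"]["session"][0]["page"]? 32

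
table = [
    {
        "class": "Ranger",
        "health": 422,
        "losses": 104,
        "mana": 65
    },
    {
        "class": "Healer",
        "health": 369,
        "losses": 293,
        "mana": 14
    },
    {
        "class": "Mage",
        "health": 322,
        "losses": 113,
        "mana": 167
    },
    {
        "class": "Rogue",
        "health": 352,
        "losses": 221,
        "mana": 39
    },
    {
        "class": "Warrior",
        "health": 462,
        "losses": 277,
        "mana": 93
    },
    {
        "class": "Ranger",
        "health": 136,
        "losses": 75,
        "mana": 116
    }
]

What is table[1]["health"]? 369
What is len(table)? 6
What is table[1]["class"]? "Healer"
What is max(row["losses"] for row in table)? 293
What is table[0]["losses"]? 104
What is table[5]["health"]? 136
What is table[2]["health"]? 322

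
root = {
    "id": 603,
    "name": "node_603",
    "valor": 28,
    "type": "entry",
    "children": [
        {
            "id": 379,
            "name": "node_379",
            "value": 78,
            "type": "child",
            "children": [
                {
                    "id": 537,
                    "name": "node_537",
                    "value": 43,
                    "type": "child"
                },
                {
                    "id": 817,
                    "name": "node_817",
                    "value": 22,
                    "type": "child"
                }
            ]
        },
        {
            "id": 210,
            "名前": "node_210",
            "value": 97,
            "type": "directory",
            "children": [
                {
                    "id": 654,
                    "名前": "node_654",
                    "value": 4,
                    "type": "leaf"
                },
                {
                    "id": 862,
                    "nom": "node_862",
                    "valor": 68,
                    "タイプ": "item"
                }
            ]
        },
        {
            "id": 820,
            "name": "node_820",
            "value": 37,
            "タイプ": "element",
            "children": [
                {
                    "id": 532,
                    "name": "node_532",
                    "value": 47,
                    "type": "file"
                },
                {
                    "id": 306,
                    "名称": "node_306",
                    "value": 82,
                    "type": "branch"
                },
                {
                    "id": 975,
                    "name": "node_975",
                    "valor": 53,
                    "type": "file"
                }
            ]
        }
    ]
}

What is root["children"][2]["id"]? 820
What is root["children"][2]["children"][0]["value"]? 47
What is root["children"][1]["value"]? 97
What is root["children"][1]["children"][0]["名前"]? "node_654"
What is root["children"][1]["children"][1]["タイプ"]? "item"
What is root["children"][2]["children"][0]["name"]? "node_532"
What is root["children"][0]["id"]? 379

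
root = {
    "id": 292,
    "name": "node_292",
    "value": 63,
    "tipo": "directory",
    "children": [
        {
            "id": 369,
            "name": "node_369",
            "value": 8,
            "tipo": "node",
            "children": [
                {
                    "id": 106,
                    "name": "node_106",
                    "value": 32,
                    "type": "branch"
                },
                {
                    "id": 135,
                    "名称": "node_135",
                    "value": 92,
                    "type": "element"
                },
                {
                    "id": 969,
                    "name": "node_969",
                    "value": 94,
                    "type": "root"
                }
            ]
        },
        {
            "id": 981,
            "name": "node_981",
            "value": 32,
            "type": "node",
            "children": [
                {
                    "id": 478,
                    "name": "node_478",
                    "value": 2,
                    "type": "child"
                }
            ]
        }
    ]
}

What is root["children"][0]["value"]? 8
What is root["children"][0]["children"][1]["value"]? 92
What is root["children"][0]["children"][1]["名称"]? "node_135"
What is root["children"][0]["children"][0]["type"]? "branch"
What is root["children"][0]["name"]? "node_369"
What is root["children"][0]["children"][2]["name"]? "node_969"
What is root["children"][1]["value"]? 32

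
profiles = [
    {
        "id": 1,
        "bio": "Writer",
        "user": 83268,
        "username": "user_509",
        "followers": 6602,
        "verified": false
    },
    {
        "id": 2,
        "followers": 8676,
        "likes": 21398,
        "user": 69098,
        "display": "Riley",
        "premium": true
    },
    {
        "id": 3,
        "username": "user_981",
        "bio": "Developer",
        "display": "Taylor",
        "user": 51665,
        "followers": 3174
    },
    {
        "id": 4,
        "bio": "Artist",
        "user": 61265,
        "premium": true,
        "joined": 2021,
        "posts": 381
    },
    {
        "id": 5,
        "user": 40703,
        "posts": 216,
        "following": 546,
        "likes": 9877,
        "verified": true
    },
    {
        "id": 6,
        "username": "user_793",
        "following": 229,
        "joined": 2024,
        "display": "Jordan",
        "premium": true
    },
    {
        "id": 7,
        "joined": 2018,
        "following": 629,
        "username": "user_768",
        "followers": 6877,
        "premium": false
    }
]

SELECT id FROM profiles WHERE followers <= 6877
[1, 3, 7]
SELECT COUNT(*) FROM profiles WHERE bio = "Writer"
1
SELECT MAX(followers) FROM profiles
8676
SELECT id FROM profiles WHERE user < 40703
[]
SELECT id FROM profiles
[1, 2, 3, 4, 5, 6, 7]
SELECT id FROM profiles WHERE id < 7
[1, 2, 3, 4, 5, 6]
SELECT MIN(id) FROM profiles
1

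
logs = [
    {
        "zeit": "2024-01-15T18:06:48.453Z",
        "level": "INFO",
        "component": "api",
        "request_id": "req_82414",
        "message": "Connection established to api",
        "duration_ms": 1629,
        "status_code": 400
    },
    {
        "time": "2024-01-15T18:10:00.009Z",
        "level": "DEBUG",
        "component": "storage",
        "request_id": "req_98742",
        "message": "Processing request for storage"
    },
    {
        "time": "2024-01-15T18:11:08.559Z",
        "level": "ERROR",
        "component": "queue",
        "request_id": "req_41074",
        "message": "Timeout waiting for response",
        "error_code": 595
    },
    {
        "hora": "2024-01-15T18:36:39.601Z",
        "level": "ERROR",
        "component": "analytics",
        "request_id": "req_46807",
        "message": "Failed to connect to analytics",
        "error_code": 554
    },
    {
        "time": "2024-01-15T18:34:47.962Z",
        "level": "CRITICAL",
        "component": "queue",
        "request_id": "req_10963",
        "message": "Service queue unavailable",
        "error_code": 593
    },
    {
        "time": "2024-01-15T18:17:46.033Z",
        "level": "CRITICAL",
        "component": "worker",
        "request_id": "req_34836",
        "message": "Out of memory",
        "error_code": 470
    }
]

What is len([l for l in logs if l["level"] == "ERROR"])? 2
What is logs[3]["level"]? "ERROR"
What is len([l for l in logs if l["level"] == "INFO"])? 1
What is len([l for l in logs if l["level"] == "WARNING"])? 0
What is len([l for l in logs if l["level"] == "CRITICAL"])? 2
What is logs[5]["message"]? "Out of memory"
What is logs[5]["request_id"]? "req_34836"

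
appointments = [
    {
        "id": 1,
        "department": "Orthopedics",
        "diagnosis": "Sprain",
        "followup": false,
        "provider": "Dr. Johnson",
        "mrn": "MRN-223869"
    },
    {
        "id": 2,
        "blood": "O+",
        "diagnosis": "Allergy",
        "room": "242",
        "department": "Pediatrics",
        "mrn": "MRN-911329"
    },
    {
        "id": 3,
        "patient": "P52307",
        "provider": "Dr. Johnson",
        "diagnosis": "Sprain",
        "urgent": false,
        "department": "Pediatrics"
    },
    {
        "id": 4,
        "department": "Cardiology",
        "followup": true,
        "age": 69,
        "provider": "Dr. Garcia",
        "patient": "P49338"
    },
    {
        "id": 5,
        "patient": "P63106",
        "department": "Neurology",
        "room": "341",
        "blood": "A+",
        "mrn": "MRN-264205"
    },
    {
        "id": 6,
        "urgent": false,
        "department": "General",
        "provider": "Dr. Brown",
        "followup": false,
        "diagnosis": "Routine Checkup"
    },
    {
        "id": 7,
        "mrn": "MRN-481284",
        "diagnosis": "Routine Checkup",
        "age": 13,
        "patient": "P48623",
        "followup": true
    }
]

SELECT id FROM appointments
[1, 2, 3, 4, 5, 6, 7]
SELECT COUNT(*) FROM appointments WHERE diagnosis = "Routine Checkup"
2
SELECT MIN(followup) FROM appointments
False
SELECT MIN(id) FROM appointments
1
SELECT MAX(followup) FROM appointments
True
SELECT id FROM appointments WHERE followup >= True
[4, 7]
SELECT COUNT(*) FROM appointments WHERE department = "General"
1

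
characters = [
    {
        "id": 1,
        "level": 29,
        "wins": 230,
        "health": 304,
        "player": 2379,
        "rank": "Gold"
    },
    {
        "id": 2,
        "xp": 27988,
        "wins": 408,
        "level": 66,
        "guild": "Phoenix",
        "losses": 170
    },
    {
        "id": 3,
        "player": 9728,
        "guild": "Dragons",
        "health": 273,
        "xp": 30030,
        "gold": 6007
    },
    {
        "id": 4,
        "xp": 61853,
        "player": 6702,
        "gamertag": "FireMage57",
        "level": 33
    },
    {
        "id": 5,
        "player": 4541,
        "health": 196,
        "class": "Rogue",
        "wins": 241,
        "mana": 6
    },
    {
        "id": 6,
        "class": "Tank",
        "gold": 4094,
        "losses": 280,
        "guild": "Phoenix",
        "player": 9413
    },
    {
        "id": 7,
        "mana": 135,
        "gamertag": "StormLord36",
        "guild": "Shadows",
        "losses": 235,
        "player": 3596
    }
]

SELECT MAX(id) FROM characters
7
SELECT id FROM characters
[1, 2, 3, 4, 5, 6, 7]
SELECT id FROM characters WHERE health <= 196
[5]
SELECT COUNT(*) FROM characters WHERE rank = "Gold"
1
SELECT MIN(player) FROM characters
2379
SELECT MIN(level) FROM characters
29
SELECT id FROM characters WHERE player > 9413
[3]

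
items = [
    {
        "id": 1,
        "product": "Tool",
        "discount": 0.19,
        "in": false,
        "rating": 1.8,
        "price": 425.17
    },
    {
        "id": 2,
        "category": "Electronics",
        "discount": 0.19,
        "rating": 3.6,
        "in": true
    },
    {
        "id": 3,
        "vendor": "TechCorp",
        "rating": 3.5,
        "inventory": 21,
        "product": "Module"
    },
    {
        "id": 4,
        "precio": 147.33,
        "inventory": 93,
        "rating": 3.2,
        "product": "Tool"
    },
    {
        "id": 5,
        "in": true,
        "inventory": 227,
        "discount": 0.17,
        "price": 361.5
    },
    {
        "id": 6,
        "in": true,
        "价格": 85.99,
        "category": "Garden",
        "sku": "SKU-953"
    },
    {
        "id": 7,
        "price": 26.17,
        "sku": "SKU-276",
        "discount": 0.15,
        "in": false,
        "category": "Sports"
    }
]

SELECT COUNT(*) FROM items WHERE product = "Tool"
2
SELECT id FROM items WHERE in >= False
[1, 2, 5, 6, 7]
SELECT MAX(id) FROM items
7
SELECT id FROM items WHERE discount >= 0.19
[1, 2]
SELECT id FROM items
[1, 2, 3, 4, 5, 6, 7]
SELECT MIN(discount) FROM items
0.15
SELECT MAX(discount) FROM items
0.19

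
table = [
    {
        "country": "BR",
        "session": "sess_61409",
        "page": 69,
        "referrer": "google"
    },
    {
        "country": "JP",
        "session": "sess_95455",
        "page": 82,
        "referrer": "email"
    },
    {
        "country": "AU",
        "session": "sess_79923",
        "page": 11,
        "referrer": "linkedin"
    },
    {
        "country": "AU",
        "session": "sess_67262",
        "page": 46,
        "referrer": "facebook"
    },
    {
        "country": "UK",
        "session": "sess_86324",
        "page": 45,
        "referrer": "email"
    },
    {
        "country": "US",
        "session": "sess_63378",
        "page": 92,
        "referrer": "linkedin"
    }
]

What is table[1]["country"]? "JP"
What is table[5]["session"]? "sess_63378"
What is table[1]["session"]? "sess_95455"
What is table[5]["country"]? "US"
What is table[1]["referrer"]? "email"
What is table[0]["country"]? "BR"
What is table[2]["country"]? "AU"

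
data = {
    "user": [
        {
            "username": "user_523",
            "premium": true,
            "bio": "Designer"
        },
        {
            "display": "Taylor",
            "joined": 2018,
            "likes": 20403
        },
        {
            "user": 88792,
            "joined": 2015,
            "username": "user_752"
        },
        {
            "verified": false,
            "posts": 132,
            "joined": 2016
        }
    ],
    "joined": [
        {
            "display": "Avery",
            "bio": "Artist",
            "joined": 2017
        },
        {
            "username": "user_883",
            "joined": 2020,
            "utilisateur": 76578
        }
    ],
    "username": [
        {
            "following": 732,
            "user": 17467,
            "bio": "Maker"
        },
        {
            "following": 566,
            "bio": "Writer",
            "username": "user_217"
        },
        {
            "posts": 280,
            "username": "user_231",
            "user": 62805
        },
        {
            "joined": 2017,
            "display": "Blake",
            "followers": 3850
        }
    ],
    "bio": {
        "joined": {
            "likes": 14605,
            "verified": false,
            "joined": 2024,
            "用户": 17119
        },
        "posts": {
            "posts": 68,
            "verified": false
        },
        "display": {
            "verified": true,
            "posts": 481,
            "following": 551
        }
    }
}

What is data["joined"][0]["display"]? "Avery"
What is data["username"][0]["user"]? 17467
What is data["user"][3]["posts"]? 132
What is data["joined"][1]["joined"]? 2020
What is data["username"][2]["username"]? "user_231"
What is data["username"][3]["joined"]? 2017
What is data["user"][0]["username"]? "user_523"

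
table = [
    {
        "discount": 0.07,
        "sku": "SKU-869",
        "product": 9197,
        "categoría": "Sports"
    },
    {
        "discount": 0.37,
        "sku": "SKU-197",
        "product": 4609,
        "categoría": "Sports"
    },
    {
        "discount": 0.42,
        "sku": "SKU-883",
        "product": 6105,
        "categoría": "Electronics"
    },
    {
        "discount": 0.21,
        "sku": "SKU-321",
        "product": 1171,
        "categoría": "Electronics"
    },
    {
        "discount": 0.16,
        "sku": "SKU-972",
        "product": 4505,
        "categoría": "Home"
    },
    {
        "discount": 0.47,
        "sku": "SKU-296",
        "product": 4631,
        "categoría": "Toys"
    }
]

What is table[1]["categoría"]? "Sports"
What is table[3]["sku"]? "SKU-321"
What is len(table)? 6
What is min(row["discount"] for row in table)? 0.07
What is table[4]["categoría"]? "Home"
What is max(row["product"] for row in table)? 9197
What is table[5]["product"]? 4631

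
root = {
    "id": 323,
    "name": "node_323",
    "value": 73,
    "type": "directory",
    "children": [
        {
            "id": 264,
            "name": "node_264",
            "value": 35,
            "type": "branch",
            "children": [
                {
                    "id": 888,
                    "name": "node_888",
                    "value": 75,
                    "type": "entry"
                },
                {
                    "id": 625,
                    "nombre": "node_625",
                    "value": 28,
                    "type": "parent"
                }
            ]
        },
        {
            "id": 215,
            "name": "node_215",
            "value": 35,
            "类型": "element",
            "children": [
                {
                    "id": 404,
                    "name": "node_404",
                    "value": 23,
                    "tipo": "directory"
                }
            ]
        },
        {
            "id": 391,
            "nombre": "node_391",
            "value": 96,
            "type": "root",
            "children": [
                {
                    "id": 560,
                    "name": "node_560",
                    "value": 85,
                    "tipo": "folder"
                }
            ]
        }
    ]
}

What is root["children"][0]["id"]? 264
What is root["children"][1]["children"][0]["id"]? 404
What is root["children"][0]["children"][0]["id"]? 888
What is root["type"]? "directory"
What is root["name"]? "node_323"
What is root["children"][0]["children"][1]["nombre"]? "node_625"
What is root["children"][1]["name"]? "node_215"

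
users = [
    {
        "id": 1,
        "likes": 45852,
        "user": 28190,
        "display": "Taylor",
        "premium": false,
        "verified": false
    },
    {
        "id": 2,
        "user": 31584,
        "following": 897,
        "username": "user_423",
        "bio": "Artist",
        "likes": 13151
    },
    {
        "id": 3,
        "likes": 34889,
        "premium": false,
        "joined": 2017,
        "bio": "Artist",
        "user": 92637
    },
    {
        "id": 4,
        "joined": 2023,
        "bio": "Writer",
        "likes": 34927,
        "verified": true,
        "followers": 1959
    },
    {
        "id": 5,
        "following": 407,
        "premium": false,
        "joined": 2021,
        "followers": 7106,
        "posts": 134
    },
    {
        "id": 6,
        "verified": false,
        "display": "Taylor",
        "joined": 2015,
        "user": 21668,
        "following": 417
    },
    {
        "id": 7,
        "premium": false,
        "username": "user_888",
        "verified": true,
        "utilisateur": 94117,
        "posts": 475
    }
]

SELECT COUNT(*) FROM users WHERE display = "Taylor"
2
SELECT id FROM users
[1, 2, 3, 4, 5, 6, 7]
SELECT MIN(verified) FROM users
False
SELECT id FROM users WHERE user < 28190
[6]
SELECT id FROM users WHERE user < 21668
[]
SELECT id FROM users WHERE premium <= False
[1, 3, 5, 7]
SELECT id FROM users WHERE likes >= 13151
[1, 2, 3, 4]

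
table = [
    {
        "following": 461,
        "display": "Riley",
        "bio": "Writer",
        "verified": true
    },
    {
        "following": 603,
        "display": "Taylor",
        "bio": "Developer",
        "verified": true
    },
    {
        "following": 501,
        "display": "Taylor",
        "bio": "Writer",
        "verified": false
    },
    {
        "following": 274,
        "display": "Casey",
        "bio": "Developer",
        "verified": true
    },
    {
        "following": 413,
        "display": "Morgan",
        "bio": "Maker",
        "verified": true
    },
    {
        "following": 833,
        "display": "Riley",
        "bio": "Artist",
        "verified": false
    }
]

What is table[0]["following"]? 461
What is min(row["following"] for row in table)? 274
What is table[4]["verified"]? True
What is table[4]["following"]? 413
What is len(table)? 6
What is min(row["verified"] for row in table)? False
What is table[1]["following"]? 603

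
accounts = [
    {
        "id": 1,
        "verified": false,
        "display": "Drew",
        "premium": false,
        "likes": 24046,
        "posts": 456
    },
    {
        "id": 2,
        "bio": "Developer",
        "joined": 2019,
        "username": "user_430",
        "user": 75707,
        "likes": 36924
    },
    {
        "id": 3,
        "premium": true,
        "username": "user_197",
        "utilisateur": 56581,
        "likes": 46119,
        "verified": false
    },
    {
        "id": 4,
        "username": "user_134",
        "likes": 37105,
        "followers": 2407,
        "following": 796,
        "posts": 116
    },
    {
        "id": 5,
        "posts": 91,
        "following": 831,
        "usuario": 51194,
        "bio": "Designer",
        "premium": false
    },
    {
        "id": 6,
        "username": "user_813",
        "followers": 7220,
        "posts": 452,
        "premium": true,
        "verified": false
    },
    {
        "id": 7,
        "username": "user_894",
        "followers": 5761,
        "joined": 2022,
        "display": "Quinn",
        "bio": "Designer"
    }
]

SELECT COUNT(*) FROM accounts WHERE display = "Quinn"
1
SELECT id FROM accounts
[1, 2, 3, 4, 5, 6, 7]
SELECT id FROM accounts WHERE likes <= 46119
[1, 2, 3, 4]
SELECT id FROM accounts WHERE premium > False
[3, 6]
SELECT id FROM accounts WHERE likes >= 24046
[1, 2, 3, 4]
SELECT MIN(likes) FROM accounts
24046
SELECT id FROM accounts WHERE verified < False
[]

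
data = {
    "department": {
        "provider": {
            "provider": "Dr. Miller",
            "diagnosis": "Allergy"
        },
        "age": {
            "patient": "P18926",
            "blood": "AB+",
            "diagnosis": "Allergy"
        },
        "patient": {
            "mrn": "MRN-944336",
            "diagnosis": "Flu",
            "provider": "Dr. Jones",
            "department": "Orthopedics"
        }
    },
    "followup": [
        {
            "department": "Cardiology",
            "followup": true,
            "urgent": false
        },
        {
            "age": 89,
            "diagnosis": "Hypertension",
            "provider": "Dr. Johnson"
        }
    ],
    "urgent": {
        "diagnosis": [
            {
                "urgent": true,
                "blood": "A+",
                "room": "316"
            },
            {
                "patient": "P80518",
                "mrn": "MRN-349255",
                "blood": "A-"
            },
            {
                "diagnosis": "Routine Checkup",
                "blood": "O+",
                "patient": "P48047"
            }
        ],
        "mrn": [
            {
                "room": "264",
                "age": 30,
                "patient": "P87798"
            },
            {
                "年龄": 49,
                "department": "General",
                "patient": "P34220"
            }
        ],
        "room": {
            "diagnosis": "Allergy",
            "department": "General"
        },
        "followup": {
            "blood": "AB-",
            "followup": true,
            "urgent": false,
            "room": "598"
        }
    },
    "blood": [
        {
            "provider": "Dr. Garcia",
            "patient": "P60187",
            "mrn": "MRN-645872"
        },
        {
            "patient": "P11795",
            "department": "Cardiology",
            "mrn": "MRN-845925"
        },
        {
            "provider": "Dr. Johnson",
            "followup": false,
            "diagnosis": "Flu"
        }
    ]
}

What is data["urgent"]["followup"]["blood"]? "AB-"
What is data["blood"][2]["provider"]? "Dr. Johnson"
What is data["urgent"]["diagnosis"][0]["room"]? "316"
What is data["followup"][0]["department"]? "Cardiology"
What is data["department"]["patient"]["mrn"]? "MRN-944336"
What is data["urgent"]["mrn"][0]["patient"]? "P87798"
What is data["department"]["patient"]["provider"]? "Dr. Jones"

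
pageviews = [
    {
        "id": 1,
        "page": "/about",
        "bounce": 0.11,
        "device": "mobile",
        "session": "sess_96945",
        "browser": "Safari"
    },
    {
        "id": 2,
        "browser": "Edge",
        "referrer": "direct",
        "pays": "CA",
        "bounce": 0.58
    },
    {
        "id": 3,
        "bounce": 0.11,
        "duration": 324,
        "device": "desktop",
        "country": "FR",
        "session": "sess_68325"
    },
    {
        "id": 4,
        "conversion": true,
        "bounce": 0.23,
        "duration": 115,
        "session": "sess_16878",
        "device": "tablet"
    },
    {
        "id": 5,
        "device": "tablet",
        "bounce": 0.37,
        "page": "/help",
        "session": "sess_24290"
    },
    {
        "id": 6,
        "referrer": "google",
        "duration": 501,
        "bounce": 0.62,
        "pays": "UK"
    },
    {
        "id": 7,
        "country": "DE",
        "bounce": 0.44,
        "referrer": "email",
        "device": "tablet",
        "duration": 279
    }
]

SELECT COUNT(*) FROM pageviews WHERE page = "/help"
1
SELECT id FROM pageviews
[1, 2, 3, 4, 5, 6, 7]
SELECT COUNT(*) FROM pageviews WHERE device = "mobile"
1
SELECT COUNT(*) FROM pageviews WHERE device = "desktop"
1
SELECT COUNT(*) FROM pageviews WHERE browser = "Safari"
1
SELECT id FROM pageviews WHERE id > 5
[6, 7]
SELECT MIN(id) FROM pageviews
1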